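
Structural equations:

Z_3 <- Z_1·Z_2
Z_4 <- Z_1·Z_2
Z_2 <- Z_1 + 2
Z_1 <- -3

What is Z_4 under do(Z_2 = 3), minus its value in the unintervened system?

-12

Under do(Z_2=3), the mechanism Z_2 <- Z_1 + 2 is discarded; Z_2 is fixed at 3.
Z_4 = Z_1·Z_2  [with Z_1=-3, Z_2=3]  = -9
Without intervention: Z_2 = Z_1 + 2  [with Z_1=-3]  = -1; Z_4 = Z_1·Z_2  [with Z_1=-3, Z_2=-1]  = 3.
Change = -9 − 3 = -12.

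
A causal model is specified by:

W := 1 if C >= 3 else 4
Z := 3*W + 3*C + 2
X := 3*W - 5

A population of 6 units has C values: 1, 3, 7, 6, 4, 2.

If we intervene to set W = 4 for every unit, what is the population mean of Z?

Under do(W=4), W's equation is replaced by W=4 for every unit. Per-unit Z: 17, 23, 35, 32, 26, 20. Mean = 25.5.

25.5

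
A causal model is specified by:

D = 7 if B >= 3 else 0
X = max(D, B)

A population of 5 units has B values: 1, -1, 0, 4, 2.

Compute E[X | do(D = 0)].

1.4

Under do(D=0), D's equation is replaced by D=0 for every unit. Per-unit X: 1, 0, 0, 4, 2. Mean = 1.4.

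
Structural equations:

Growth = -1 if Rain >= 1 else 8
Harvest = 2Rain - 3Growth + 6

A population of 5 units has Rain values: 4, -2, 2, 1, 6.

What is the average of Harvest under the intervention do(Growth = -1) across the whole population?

The intervention sets Growth=-1 in all 5 units regardless of Rain. Recomputing Harvest per unit gives 17, 5, 13, 11, 21; average 13.4.

13.4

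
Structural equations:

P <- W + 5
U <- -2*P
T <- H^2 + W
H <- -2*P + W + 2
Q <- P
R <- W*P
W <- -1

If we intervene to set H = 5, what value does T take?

24

The intervention breaks the incoming arrows to H: H <- -2*P + W + 2 no longer applies, and H = 5.
T = H^2 + W  [with H=5, W=-1]  = 24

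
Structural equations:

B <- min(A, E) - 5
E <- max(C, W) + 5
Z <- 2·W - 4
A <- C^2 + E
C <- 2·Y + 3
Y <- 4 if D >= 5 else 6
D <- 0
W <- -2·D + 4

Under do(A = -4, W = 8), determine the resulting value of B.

-9

Under do(A = -4, W = 8), each intervened variable's structural equation is replaced by its fixed value.
Y = 4 if D >= 5 else 6  [with D=0]  = 6
C = 2·Y + 3  [with Y=6]  = 15
E = max(C, W) + 5  [with C=15, W=8]  = 20
B = min(A, E) - 5  [with A=-4, E=20]  = -9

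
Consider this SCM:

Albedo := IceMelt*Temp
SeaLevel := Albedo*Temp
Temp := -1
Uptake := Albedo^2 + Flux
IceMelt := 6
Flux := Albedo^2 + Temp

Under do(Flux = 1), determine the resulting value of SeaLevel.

The intervention breaks the incoming arrows to Flux: Flux := Albedo^2 + Temp no longer applies, and Flux = 1.
Since SeaLevel is not a descendant of the intervened variable, it is unaffected.
Albedo = IceMelt*Temp  [with IceMelt=6, Temp=-1]  = -6
SeaLevel = Albedo*Temp  [with Albedo=-6, Temp=-1]  = 6

6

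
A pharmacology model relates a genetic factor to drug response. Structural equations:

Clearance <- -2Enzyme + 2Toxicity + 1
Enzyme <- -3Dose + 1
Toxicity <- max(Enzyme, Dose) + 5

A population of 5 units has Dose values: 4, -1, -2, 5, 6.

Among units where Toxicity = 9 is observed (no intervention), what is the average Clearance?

26

Conditioning on Toxicity=9 selects the 2 unit(s) with Dose ∈ {4, -1}. Their Clearance values: 41, 11. Mean = 26.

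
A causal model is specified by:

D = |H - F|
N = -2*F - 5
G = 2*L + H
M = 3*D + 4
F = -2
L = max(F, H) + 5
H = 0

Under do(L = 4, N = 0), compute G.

8

The joint intervention fixes L = 4, N = 0, removing each variable's own equation.
G = 2*L + H  [with L=4, H=0]  = 8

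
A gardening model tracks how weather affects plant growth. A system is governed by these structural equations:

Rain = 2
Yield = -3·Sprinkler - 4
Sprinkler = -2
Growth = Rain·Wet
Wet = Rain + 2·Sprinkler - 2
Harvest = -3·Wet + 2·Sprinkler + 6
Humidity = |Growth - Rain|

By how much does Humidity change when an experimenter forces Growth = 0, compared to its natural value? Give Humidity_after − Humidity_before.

Intervening sets Growth = 0 and removes its equation (Growth = Rain·Wet).
Humidity = |Growth - Rain|  [with Growth=0, Rain=2]  = 2
Without intervention: Wet = Rain + 2·Sprinkler - 2  [with Rain=2, Sprinkler=-2]  = -4; Growth = Rain·Wet  [with Rain=2, Wet=-4]  = -8; Humidity = |Growth - Rain|  [with Growth=-8, Rain=2]  = 10.
Change = 2 − 10 = -8.

-8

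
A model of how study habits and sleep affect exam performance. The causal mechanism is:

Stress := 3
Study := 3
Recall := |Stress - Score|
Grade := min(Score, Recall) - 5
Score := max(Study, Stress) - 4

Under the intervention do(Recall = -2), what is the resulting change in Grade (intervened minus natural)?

Intervening sets Recall = -2 and removes its equation (Recall := |Stress - Score|).
Score = max(Study, Stress) - 4  [with Study=3, Stress=3]  = -1
Grade = min(Score, Recall) - 5  [with Score=-1, Recall=-2]  = -7
Without intervention: Score = max(Study, Stress) - 4  [with Study=3, Stress=3]  = -1; Recall = |Stress - Score|  [with Stress=3, Score=-1]  = 4; Grade = min(Score, Recall) - 5  [with Score=-1, Recall=4]  = -6.
Change = -7 − (-6) = -1.

-1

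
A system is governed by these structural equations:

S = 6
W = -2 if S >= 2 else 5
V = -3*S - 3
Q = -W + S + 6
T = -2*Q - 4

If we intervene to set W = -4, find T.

-36

do(W=-4) replaces the equation W = -2 if S >= 2 else 5 with the constant W = -4.
Q = -W + S + 6  [with W=-4, S=6]  = 16
T = -2*Q - 4  [with Q=16]  = -36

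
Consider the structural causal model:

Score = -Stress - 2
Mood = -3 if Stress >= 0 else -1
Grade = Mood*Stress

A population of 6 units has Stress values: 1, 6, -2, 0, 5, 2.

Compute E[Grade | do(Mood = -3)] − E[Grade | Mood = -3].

Under do(Mood=-3), Mood's equation is replaced by Mood=-3 for every unit. Per-unit Grade: -3, -18, 6, 0, -15, -6. Mean = -6.
Conditioning on Mood=-3 selects the 5 unit(s) with Stress ∈ {1, 6, 0, 5, 2}. Their Grade values: -3, -18, 0, -15, -6. Mean = -8.4.
Difference = -6 − (-8.4) = 2.4.

2.4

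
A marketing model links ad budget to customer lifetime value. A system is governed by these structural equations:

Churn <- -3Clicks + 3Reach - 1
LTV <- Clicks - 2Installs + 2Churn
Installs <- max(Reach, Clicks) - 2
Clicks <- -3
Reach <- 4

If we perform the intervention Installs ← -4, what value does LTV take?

do(Installs=-4) replaces the equation Installs <- max(Reach, Clicks) - 2 with the constant Installs = -4.
Churn = -3Clicks + 3Reach - 1  [with Clicks=-3, Reach=4]  = 20
LTV = Clicks - 2Installs + 2Churn  [with Clicks=-3, Installs=-4, Churn=20]  = 45

45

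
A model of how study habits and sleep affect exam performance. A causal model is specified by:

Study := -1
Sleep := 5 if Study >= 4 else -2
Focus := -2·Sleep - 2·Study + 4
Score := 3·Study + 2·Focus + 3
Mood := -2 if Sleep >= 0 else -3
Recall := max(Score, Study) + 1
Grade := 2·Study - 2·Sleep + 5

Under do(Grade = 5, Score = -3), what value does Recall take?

Setting Grade = 5, Score = -3 by intervention discards those variables' equations.
Recall = max(Score, Study) + 1  [with Score=-3, Study=-1]  = 0

0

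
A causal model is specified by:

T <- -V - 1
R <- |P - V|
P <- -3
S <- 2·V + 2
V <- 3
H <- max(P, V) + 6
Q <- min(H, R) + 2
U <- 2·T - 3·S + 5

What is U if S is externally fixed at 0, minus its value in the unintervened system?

24

do(S=0) replaces the equation S <- 2·V + 2 with the constant S = 0.
T = -V - 1  [with V=3]  = -4
U = 2·T - 3·S + 5  [with T=-4, S=0]  = -3
Without intervention: T = -V - 1  [with V=3]  = -4; S = 2·V + 2  [with V=3]  = 8; U = 2·T - 3·S + 5  [with T=-4, S=8]  = -27.
Change = -3 − (-27) = 24.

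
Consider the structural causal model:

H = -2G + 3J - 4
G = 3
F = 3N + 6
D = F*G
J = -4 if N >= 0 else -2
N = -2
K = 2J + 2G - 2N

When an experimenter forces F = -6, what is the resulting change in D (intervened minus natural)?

-18

The intervention breaks the incoming arrows to F: F = 3N + 6 no longer applies, and F = -6.
D = F*G  [with F=-6, G=3]  = -18
Without intervention: F = 3N + 6  [with N=-2]  = 0; D = F*G  [with F=0, G=3]  = 0.
Change = -18 − 0 = -18.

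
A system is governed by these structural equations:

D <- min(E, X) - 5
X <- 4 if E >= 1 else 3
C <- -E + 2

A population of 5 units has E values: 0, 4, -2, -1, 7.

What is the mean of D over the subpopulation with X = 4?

-1

Observing X=4 restricts to units where X's equation naturally yields 4: E ∈ {4, 7}. In that subpopulation D = -1, -1, mean -1.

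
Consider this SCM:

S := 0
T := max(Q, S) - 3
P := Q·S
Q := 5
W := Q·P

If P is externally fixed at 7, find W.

do(P=7) replaces the equation P := Q·S with the constant P = 7.
W = Q·P  [with Q=5, P=7]  = 35

35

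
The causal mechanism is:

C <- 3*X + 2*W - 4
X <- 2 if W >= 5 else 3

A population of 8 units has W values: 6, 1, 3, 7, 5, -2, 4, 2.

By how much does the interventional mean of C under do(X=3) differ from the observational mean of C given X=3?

Every unit gets X=3 under the intervention. C values become 17, 7, 11, 19, 15, 1, 13, 9; E[C|do(X=3)] = 11.5.
Observing X=3 restricts to units where X's equation naturally yields 3: W ∈ {1, 3, -2, 4, 2}. In that subpopulation C = 7, 11, 1, 13, 9, mean 8.2.
Difference = 11.5 − 8.2 = 3.3.

3.3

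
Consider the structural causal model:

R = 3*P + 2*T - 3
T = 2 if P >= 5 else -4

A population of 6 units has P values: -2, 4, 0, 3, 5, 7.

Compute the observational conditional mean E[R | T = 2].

Conditioning on T=2 selects the 2 unit(s) with P ∈ {5, 7}. Their R values: 16, 22. Mean = 19.

19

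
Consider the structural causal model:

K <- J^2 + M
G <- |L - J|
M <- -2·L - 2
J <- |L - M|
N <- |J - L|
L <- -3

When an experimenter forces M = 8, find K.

129

Under do(M=8), the mechanism M <- -2·L - 2 is discarded; M is fixed at 8.
J = |L - M|  [with L=-3, M=8]  = 11
K = J^2 + M  [with J=11, M=8]  = 129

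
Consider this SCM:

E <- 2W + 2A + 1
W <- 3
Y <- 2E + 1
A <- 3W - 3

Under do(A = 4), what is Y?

Under do(A=4), the mechanism A <- 3W - 3 is discarded; A is fixed at 4.
E = 2W + 2A + 1  [with W=3, A=4]  = 15
Y = 2E + 1  [with E=15]  = 31

31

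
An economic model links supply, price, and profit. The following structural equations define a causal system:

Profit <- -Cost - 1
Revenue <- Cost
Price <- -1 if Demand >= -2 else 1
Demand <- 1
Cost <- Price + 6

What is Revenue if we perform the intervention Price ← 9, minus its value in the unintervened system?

Under do(Price=9), the mechanism Price <- -1 if Demand >= -2 else 1 is discarded; Price is fixed at 9.
Cost = Price + 6  [with Price=9]  = 15
Revenue = Cost  [with Cost=15]  = 15
Without intervention: Price = -1 if Demand >= -2 else 1  [with Demand=1]  = -1; Cost = Price + 6  [with Price=-1]  = 5; Revenue = Cost  [with Cost=5]  = 5.
Change = 15 − 5 = 10.

10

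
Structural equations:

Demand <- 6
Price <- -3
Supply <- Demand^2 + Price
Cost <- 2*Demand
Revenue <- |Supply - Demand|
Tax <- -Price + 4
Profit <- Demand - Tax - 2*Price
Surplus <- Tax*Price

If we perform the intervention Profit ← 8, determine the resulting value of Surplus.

do(Profit=8) replaces the equation Profit <- Demand - Tax - 2*Price with the constant Profit = 8.
Surplus is not downstream of the intervention, so its value is determined by the original equations.
Tax = -Price + 4  [with Price=-3]  = 7
Surplus = Tax*Price  [with Tax=7, Price=-3]  = -21

-21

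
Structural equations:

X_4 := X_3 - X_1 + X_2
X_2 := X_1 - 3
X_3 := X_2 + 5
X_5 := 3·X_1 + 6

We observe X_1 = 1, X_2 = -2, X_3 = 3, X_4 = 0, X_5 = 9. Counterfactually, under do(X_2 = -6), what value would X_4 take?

Under do(X_2=-6), the mechanism X_2 := X_1 - 3 is discarded; X_2 is fixed at -6.
X_3 = X_2 + 5  [with X_2=-6]  = -1
X_4 = X_3 - X_1 + X_2  [with X_3=-1, X_1=1, X_2=-6]  = -8

-8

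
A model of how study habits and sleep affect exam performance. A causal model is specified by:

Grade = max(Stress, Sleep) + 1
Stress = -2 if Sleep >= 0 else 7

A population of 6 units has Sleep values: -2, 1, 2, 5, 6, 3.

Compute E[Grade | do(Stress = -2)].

do(Stress=-2) breaks Stress's dependence on Sleep. With Stress=-2 fixed, Grade across the units is -1, 2, 3, 6, 7, 4, mean 3.5.

3.5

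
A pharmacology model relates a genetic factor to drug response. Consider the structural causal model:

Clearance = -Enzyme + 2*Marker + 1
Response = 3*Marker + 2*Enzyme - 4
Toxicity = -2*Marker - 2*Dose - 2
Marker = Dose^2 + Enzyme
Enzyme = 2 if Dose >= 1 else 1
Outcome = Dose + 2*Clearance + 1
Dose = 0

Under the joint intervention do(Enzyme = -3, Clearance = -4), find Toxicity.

4

Setting Enzyme = -3, Clearance = -4 by intervention discards those variables' equations.
Marker = Dose^2 + Enzyme  [with Dose=0, Enzyme=-3]  = -3
Toxicity = -2*Marker - 2*Dose - 2  [with Marker=-3, Dose=0]  = 4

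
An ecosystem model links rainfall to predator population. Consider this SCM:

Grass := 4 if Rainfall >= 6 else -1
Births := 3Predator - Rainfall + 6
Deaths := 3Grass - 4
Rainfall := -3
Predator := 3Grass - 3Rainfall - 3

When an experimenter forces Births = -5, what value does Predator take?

3

Under do(Births=-5), the mechanism Births := 3Predator - Rainfall + 6 is discarded; Births is fixed at -5.
Since Predator is not a descendant of the intervened variable, it is unaffected.
Grass = 4 if Rainfall >= 6 else -1  [with Rainfall=-3]  = -1
Predator = 3Grass - 3Rainfall - 3  [with Grass=-1, Rainfall=-3]  = 3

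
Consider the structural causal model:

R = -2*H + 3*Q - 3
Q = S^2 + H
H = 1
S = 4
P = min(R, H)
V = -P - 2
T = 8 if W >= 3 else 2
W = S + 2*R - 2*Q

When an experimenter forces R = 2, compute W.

-26

Intervening sets R = 2 and removes its equation (R = -2*H + 3*Q - 3).
Q = S^2 + H  [with S=4, H=1]  = 17
W = S + 2*R - 2*Q  [with S=4, R=2, Q=17]  = -26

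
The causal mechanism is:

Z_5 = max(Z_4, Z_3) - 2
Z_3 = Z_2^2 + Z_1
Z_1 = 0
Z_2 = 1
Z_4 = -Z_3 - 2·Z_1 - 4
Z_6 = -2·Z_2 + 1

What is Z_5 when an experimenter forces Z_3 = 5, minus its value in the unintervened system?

4

do(Z_3=5) replaces the equation Z_3 = Z_2^2 + Z_1 with the constant Z_3 = 5.
Z_4 = -Z_3 - 2·Z_1 - 4  [with Z_3=5, Z_1=0]  = -9
Z_5 = max(Z_4, Z_3) - 2  [with Z_4=-9, Z_3=5]  = 3
Without intervention: Z_3 = Z_2^2 + Z_1  [with Z_2=1, Z_1=0]  = 1; Z_4 = -Z_3 - 2·Z_1 - 4  [with Z_3=1, Z_1=0]  = -5; Z_5 = max(Z_4, Z_3) - 2  [with Z_4=-5, Z_3=1]  = -1.
Change = 3 − (-1) = 4.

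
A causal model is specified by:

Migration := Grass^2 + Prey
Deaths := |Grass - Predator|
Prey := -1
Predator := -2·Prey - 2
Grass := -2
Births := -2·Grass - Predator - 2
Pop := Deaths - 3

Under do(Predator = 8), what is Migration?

The intervention breaks the incoming arrows to Predator: Predator := -2·Prey - 2 no longer applies, and Predator = 8.
No directed path runs from Predator to Migration, so Migration keeps its natural value.
Migration = Grass^2 + Prey  [with Grass=-2, Prey=-1]  = 3

3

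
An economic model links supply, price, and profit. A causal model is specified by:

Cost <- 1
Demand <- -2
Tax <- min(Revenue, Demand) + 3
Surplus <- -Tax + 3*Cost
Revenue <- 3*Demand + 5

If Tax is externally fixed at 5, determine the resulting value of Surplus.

-2

Intervening sets Tax = 5 and removes its equation (Tax <- min(Revenue, Demand) + 3).
Surplus = -Tax + 3*Cost  [with Tax=5, Cost=1]  = -2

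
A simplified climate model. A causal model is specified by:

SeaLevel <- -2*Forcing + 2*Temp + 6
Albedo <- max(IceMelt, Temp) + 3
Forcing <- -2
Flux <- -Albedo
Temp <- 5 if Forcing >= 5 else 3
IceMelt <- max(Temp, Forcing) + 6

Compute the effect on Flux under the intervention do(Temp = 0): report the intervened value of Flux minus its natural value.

3

Under do(Temp=0), the mechanism Temp <- 5 if Forcing >= 5 else 3 is discarded; Temp is fixed at 0.
IceMelt = max(Temp, Forcing) + 6  [with Temp=0, Forcing=-2]  = 6
Albedo = max(IceMelt, Temp) + 3  [with IceMelt=6, Temp=0]  = 9
Flux = -Albedo  [with Albedo=9]  = -9
Without intervention: Temp = 5 if Forcing >= 5 else 3  [with Forcing=-2]  = 3; IceMelt = max(Temp, Forcing) + 6  [with Temp=3, Forcing=-2]  = 9; Albedo = max(IceMelt, Temp) + 3  [with IceMelt=9, Temp=3]  = 12; Flux = -Albedo  [with Albedo=12]  = -12.
Change = -9 − (-12) = 3.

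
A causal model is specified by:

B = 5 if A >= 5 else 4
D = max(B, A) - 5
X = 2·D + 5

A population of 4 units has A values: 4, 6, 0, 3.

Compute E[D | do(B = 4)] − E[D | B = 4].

do(B=4) breaks B's dependence on A. With B=4 fixed, D across the units is -1, 1, -1, -1, mean -0.5.
Conditioning on B=4 selects the 3 unit(s) with A ∈ {4, 0, 3}. Their D values: -1, -1, -1. Mean = -1.
Difference = -0.5 − (-1) = 0.5.

0.5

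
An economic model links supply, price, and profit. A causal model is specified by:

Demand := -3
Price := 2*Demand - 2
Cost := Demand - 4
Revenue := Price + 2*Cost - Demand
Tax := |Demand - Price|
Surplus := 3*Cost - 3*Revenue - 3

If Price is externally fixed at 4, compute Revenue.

Under do(Price=4), the mechanism Price := 2*Demand - 2 is discarded; Price is fixed at 4.
Cost = Demand - 4  [with Demand=-3]  = -7
Revenue = Price + 2*Cost - Demand  [with Price=4, Cost=-7, Demand=-3]  = -7

-7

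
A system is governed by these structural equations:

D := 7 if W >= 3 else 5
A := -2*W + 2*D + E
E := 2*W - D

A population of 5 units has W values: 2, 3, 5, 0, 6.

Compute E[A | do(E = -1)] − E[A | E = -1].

-1

Every unit gets E=-1 under the intervention. A values become 5, 7, 3, 9, 1; E[A|do(E=-1)] = 5.
Conditioning on E=-1 selects the 2 unit(s) with W ∈ {2, 3}. Their A values: 5, 7. Mean = 6.
Difference = 5 − 6 = -1.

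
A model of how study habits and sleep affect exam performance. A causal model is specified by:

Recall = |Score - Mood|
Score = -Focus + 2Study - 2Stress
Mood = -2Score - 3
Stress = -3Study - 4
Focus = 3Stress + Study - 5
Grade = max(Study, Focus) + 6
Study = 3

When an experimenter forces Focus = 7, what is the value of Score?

25

The intervention breaks the incoming arrows to Focus: Focus = 3Stress + Study - 5 no longer applies, and Focus = 7.
Stress = -3Study - 4  [with Study=3]  = -13
Score = -Focus + 2Study - 2Stress  [with Focus=7, Study=3, Stress=-13]  = 25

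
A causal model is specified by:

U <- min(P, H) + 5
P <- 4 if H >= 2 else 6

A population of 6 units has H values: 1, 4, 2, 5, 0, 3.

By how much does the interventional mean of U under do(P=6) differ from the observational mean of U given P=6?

The intervention sets P=6 in all 6 units regardless of H. Recomputing U per unit gives 6, 9, 7, 10, 5, 8; average 7.5.
E[U|P=6] averages over only the 2 units with P=6 (H = 1, 0): U = 6, 5, mean 5.5.
Difference = 7.5 − 5.5 = 2.

2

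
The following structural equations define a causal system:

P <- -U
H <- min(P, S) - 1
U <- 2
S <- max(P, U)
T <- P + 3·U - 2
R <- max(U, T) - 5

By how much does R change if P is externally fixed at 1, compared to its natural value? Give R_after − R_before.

do(P=1) replaces the equation P <- -U with the constant P = 1.
T = P + 3·U - 2  [with P=1, U=2]  = 5
R = max(U, T) - 5  [with U=2, T=5]  = 0
Without intervention: P = -U  [with U=2]  = -2; T = P + 3·U - 2  [with P=-2, U=2]  = 2; R = max(U, T) - 5  [with U=2, T=2]  = -3.
Change = 0 − (-3) = 3.

3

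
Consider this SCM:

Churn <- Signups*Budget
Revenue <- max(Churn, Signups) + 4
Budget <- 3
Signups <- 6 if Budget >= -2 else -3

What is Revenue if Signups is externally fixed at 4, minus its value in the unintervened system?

Under do(Signups=4), the mechanism Signups <- 6 if Budget >= -2 else -3 is discarded; Signups is fixed at 4.
Churn = Signups*Budget  [with Signups=4, Budget=3]  = 12
Revenue = max(Churn, Signups) + 4  [with Churn=12, Signups=4]  = 16
Without intervention: Signups = 6 if Budget >= -2 else -3  [with Budget=3]  = 6; Churn = Signups*Budget  [with Signups=6, Budget=3]  = 18; Revenue = max(Churn, Signups) + 4  [with Churn=18, Signups=6]  = 22.
Change = 16 − 22 = -6.

-6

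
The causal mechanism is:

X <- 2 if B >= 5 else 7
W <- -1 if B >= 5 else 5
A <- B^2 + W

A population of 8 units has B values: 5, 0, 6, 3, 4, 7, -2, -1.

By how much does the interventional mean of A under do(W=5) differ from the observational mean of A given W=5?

11.5

do(W=5) breaks W's dependence on B. With W=5 fixed, A across the units is 30, 5, 41, 14, 21, 54, 9, 6, mean 22.5.
E[A|W=5] averages over only the 5 units with W=5 (B = 0, 3, 4, -2, -1): A = 5, 14, 21, 9, 6, mean 11.
Difference = 22.5 − 11 = 11.5.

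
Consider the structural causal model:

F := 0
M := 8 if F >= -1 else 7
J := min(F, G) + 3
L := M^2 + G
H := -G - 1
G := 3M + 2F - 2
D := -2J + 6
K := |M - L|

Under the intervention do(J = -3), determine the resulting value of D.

12

do(J=-3) replaces the equation J := min(F, G) + 3 with the constant J = -3.
D = -2J + 6  [with J=-3]  = 12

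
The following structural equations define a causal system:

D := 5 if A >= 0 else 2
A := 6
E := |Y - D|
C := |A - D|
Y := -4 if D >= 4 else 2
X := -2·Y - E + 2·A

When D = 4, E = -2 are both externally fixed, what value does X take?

22

Setting D = 4, E = -2 by intervention discards those variables' equations.
Y = -4 if D >= 4 else 2  [with D=4]  = -4
X = -2·Y - E + 2·A  [with Y=-4, E=-2, A=6]  = 22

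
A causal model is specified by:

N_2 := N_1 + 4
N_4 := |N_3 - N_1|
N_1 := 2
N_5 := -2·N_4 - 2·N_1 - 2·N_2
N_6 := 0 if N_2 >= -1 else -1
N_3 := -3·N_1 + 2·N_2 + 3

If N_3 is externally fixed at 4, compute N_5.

do(N_3=4) replaces the equation N_3 := -3·N_1 + 2·N_2 + 3 with the constant N_3 = 4.
N_2 = N_1 + 4  [with N_1=2]  = 6
N_4 = |N_3 - N_1|  [with N_3=4, N_1=2]  = 2
N_5 = -2·N_4 - 2·N_1 - 2·N_2  [with N_4=2, N_1=2, N_2=6]  = -20

-20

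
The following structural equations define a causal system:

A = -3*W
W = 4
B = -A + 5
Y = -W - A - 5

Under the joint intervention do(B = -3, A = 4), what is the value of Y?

Setting B = -3, A = 4 by intervention discards those variables' equations.
Y = -W - A - 5  [with W=4, A=4]  = -13

-13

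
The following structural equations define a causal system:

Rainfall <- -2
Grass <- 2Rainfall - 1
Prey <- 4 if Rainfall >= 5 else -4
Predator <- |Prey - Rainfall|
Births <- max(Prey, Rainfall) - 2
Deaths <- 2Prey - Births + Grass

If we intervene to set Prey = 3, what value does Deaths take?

The intervention breaks the incoming arrows to Prey: Prey <- 4 if Rainfall >= 5 else -4 no longer applies, and Prey = 3.
Grass = 2Rainfall - 1  [with Rainfall=-2]  = -5
Births = max(Prey, Rainfall) - 2  [with Prey=3, Rainfall=-2]  = 1
Deaths = 2Prey - Births + Grass  [with Prey=3, Births=1, Grass=-5]  = 0

0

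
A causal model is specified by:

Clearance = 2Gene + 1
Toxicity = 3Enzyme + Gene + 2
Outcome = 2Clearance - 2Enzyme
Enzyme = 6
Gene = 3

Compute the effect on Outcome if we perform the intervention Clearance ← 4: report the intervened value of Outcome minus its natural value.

-6

Intervening sets Clearance = 4 and removes its equation (Clearance = 2Gene + 1).
Outcome = 2Clearance - 2Enzyme  [with Clearance=4, Enzyme=6]  = -4
Without intervention: Clearance = 2Gene + 1  [with Gene=3]  = 7; Outcome = 2Clearance - 2Enzyme  [with Clearance=7, Enzyme=6]  = 2.
Change = -4 − 2 = -6.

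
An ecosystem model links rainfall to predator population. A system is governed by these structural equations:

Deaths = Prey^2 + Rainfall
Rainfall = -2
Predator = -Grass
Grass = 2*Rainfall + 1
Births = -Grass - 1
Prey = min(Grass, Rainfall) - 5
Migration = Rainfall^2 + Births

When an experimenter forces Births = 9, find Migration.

Under do(Births=9), the mechanism Births = -Grass - 1 is discarded; Births is fixed at 9.
Migration = Rainfall^2 + Births  [with Rainfall=-2, Births=9]  = 13

13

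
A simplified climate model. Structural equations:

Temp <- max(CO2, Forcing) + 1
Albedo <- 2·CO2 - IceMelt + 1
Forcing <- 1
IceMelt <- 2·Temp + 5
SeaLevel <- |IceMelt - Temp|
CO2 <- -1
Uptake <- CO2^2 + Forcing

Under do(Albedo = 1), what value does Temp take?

2

do(Albedo=1) replaces the equation Albedo <- 2·CO2 - IceMelt + 1 with the constant Albedo = 1.
Temp is not downstream of the intervention, so its value is determined by the original equations.
Temp = max(CO2, Forcing) + 1  [with CO2=-1, Forcing=1]  = 2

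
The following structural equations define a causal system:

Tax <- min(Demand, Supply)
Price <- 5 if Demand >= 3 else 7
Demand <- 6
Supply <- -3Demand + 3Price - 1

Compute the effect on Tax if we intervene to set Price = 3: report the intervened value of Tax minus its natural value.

-6

Under do(Price=3), the mechanism Price <- 5 if Demand >= 3 else 7 is discarded; Price is fixed at 3.
Supply = -3Demand + 3Price - 1  [with Demand=6, Price=3]  = -10
Tax = min(Demand, Supply)  [with Demand=6, Supply=-10]  = -10
Without intervention: Price = 5 if Demand >= 3 else 7  [with Demand=6]  = 5; Supply = -3Demand + 3Price - 1  [with Demand=6, Price=5]  = -4; Tax = min(Demand, Supply)  [with Demand=6, Supply=-4]  = -4.
Change = -10 − (-4) = -6.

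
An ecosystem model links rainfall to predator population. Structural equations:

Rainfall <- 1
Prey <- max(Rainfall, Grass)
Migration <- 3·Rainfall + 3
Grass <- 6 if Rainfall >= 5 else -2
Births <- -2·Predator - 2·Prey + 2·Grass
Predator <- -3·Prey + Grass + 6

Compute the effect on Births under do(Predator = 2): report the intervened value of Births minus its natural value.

-2

Intervening sets Predator = 2 and removes its equation (Predator <- -3·Prey + Grass + 6).
Grass = 6 if Rainfall >= 5 else -2  [with Rainfall=1]  = -2
Prey = max(Rainfall, Grass)  [with Rainfall=1, Grass=-2]  = 1
Births = -2·Predator - 2·Prey + 2·Grass  [with Predator=2, Prey=1, Grass=-2]  = -10
Without intervention: Grass = 6 if Rainfall >= 5 else -2  [with Rainfall=1]  = -2; Prey = max(Rainfall, Grass)  [with Rainfall=1, Grass=-2]  = 1; Predator = -3·Prey + Grass + 6  [with Prey=1, Grass=-2]  = 1; Births = -2·Predator - 2·Prey + 2·Grass  [with Predator=1, Prey=1, Grass=-2]  = -8.
Change = -10 − (-8) = -2.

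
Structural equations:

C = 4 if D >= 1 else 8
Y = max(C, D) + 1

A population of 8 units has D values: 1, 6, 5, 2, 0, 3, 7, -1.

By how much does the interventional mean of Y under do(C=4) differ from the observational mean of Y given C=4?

-0.25

do(C=4) breaks C's dependence on D. With C=4 fixed, Y across the units is 5, 7, 6, 5, 5, 5, 8, 5, mean 5.75.
Conditioning on C=4 selects the 6 unit(s) with D ∈ {1, 6, 5, 2, 3, 7}. Their Y values: 5, 7, 6, 5, 5, 8. Mean = 6.
Difference = 5.75 − 6 = -0.25.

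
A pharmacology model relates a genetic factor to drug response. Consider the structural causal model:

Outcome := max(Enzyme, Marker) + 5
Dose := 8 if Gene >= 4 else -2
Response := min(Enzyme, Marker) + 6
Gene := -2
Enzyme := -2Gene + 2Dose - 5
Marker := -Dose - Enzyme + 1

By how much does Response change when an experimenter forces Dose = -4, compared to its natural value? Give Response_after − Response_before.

do(Dose=-4) replaces the equation Dose := 8 if Gene >= 4 else -2 with the constant Dose = -4.
Enzyme = -2Gene + 2Dose - 5  [with Gene=-2, Dose=-4]  = -9
Marker = -Dose - Enzyme + 1  [with Dose=-4, Enzyme=-9]  = 14
Response = min(Enzyme, Marker) + 6  [with Enzyme=-9, Marker=14]  = -3
Without intervention: Dose = 8 if Gene >= 4 else -2  [with Gene=-2]  = -2; Enzyme = -2Gene + 2Dose - 5  [with Gene=-2, Dose=-2]  = -5; Marker = -Dose - Enzyme + 1  [with Dose=-2, Enzyme=-5]  = 8; Response = min(Enzyme, Marker) + 6  [with Enzyme=-5, Marker=8]  = 1.
Change = -3 − 1 = -4.

-4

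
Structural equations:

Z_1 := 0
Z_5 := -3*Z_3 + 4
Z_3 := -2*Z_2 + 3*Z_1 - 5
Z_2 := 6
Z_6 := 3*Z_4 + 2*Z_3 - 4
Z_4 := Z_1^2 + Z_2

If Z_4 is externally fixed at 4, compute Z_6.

Under do(Z_4=4), the mechanism Z_4 := Z_1^2 + Z_2 is discarded; Z_4 is fixed at 4.
Z_3 = -2*Z_2 + 3*Z_1 - 5  [with Z_2=6, Z_1=0]  = -17
Z_6 = 3*Z_4 + 2*Z_3 - 4  [with Z_4=4, Z_3=-17]  = -26

-26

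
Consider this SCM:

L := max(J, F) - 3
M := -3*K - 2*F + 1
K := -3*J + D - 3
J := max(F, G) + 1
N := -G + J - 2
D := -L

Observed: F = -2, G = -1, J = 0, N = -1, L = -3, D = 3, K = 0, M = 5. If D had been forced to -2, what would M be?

Intervening sets D = -2 and removes its equation (D := -L).
J = max(F, G) + 1  [with F=-2, G=-1]  = 0
K = -3*J + D - 3  [with J=0, D=-2]  = -5
M = -3*K - 2*F + 1  [with K=-5, F=-2]  = 20

20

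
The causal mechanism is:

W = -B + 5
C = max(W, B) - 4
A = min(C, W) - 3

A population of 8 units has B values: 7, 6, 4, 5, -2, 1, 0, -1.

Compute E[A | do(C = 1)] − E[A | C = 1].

The intervention sets C=1 in all 8 units regardless of B. Recomputing A per unit gives -5, -4, -2, -3, -2, -2, -2, -2; average -2.75.
Observing C=1 restricts to units where C's equation naturally yields 1: B ∈ {5, 0}. In that subpopulation A = -3, -2, mean -2.5.
Difference = -2.75 − (-2.5) = -0.25.

-0.25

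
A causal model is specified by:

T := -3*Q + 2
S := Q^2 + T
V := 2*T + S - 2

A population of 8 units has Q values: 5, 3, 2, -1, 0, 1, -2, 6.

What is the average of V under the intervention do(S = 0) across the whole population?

-8.5

do(S=0) breaks S's dependence on Q. With S=0 fixed, V across the units is -28, -16, -10, 8, 2, -4, 14, -34, mean -8.5.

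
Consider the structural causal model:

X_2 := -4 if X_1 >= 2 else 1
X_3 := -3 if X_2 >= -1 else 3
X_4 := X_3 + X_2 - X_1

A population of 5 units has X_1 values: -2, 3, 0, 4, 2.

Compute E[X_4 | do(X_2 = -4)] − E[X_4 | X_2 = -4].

1.6

Under do(X_2=-4), X_2's equation is replaced by X_2=-4 for every unit. Per-unit X_4: 1, -4, -1, -5, -3. Mean = -2.4.
E[X_4|X_2=-4] averages over only the 3 units with X_2=-4 (X_1 = 3, 4, 2): X_4 = -4, -5, -3, mean -4.
Difference = -2.4 − (-4) = 1.6.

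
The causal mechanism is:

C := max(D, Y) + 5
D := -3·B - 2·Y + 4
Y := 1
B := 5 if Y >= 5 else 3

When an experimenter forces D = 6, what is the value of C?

11

The intervention breaks the incoming arrows to D: D := -3·B - 2·Y + 4 no longer applies, and D = 6.
C = max(D, Y) + 5  [with D=6, Y=1]  = 11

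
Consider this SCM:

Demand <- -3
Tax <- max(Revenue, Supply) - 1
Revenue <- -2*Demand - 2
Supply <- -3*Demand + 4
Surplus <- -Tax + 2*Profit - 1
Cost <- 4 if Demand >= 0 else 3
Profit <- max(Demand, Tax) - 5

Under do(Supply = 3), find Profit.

-2

Under do(Supply=3), the mechanism Supply <- -3*Demand + 4 is discarded; Supply is fixed at 3.
Revenue = -2*Demand - 2  [with Demand=-3]  = 4
Tax = max(Revenue, Supply) - 1  [with Revenue=4, Supply=3]  = 3
Profit = max(Demand, Tax) - 5  [with Demand=-3, Tax=3]  = -2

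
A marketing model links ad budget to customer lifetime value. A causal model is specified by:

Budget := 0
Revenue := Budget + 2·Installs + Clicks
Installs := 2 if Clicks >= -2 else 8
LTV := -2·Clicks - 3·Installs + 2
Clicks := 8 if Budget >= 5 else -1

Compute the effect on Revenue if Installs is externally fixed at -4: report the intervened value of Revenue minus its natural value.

-12

The intervention breaks the incoming arrows to Installs: Installs := 2 if Clicks >= -2 else 8 no longer applies, and Installs = -4.
Clicks = 8 if Budget >= 5 else -1  [with Budget=0]  = -1
Revenue = Budget + 2·Installs + Clicks  [with Budget=0, Installs=-4, Clicks=-1]  = -9
Without intervention: Clicks = 8 if Budget >= 5 else -1  [with Budget=0]  = -1; Installs = 2 if Clicks >= -2 else 8  [with Clicks=-1]  = 2; Revenue = Budget + 2·Installs + Clicks  [with Budget=0, Installs=2, Clicks=-1]  = 3.
Change = -9 − 3 = -12.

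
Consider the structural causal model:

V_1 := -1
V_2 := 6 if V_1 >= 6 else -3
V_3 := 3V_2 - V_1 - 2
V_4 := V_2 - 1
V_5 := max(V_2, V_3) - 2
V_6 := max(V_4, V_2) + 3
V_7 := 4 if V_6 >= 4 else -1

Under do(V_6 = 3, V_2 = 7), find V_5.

18

The joint intervention fixes V_6 = 3, V_2 = 7, removing each variable's own equation.
V_3 = 3V_2 - V_1 - 2  [with V_2=7, V_1=-1]  = 20
V_5 = max(V_2, V_3) - 2  [with V_2=7, V_3=20]  = 18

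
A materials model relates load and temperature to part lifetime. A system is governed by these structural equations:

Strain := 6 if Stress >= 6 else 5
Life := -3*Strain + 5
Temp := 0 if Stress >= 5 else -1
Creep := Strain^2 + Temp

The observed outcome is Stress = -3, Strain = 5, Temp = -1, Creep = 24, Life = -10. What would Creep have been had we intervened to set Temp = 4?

29

The intervention breaks the incoming arrows to Temp: Temp := 0 if Stress >= 5 else -1 no longer applies, and Temp = 4.
Strain = 6 if Stress >= 6 else 5  [with Stress=-3]  = 5
Creep = Strain^2 + Temp  [with Strain=5, Temp=4]  = 29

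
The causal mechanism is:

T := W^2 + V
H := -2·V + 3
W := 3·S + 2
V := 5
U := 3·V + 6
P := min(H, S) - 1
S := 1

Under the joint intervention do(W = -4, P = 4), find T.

Under do(W = -4, P = 4), each intervened variable's structural equation is replaced by its fixed value.
T = W^2 + V  [with W=-4, V=5]  = 21

21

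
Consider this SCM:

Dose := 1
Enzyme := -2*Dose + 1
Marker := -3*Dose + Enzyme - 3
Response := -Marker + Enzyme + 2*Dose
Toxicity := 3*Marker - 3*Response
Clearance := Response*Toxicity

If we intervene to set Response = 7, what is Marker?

Under do(Response=7), the mechanism Response := -Marker + Enzyme + 2*Dose is discarded; Response is fixed at 7.
Since Marker is not a descendant of the intervened variable, it is unaffected.
Enzyme = -2*Dose + 1  [with Dose=1]  = -1
Marker = -3*Dose + Enzyme - 3  [with Dose=1, Enzyme=-1]  = -7

-7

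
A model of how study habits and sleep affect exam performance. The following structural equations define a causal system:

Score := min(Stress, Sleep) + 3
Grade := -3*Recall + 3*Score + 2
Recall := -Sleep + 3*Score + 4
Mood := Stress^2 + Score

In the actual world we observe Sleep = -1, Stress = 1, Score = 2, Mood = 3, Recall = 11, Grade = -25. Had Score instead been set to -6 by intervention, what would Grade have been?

The intervention breaks the incoming arrows to Score: Score := min(Stress, Sleep) + 3 no longer applies, and Score = -6.
Recall = -Sleep + 3*Score + 4  [with Sleep=-1, Score=-6]  = -13
Grade = -3*Recall + 3*Score + 2  [with Recall=-13, Score=-6]  = 23

23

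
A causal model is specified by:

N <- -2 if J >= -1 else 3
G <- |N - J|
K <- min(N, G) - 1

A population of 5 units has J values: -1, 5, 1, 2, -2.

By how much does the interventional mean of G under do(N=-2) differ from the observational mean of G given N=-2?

do(N=-2) breaks N's dependence on J. With N=-2 fixed, G across the units is 1, 7, 3, 4, 0, mean 3.
E[G|N=-2] averages over only the 4 units with N=-2 (J = -1, 5, 1, 2): G = 1, 7, 3, 4, mean 3.75.
Difference = 3 − 3.75 = -0.75.

-0.75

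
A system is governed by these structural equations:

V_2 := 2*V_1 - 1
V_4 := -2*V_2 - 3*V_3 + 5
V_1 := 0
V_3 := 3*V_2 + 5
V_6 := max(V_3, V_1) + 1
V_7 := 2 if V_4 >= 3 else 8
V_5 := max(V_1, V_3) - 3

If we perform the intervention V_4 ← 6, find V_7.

The intervention breaks the incoming arrows to V_4: V_4 := -2*V_2 - 3*V_3 + 5 no longer applies, and V_4 = 6.
V_7 = 2 if V_4 >= 3 else 8  [with V_4=6]  = 2

2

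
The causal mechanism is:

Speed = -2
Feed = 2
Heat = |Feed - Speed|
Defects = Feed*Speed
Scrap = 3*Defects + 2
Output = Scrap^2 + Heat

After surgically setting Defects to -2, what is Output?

20

Under do(Defects=-2), the mechanism Defects = Feed*Speed is discarded; Defects is fixed at -2.
Heat = |Feed - Speed|  [with Feed=2, Speed=-2]  = 4
Scrap = 3*Defects + 2  [with Defects=-2]  = -4
Output = Scrap^2 + Heat  [with Scrap=-4, Heat=4]  = 20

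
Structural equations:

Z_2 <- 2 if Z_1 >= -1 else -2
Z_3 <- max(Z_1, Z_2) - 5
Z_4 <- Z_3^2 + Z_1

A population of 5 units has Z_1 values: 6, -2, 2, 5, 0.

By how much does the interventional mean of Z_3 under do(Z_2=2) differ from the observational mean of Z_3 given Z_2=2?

do(Z_2=2) breaks Z_2's dependence on Z_1. With Z_2=2 fixed, Z_3 across the units is 1, -3, -3, 0, -3, mean -1.6.
Observing Z_2=2 restricts to units where Z_2's equation naturally yields 2: Z_1 ∈ {6, 2, 5, 0}. In that subpopulation Z_3 = 1, -3, 0, -3, mean -1.25.
Difference = -1.6 − (-1.25) = -0.35.

-0.35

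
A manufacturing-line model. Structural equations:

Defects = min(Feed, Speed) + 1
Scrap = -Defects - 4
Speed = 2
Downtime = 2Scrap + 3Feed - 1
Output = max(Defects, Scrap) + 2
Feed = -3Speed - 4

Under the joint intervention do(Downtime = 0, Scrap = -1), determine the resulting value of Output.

1

Setting Downtime = 0, Scrap = -1 by intervention discards those variables' equations.
Feed = -3Speed - 4  [with Speed=2]  = -10
Defects = min(Feed, Speed) + 1  [with Feed=-10, Speed=2]  = -9
Output = max(Defects, Scrap) + 2  [with Defects=-9, Scrap=-1]  = 1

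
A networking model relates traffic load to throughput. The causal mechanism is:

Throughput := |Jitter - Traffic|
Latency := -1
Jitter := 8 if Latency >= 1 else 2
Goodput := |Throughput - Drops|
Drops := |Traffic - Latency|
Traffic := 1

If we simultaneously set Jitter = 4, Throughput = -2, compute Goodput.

The joint intervention fixes Jitter = 4, Throughput = -2, removing each variable's own equation.
Drops = |Traffic - Latency|  [with Traffic=1, Latency=-1]  = 2
Goodput = |Throughput - Drops|  [with Throughput=-2, Drops=2]  = 4

4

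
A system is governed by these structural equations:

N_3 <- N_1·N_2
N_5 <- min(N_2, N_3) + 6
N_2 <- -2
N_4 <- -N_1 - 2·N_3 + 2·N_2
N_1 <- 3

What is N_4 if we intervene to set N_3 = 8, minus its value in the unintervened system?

The intervention breaks the incoming arrows to N_3: N_3 <- N_1·N_2 no longer applies, and N_3 = 8.
N_4 = -N_1 - 2·N_3 + 2·N_2  [with N_1=3, N_3=8, N_2=-2]  = -23
Without intervention: N_3 = N_1·N_2  [with N_1=3, N_2=-2]  = -6; N_4 = -N_1 - 2·N_3 + 2·N_2  [with N_1=3, N_3=-6, N_2=-2]  = 5.
Change = -23 − 5 = -28.

-28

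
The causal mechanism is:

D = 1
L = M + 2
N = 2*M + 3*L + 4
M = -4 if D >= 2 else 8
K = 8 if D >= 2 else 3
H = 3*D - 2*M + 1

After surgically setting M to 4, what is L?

Under do(M=4), the mechanism M = -4 if D >= 2 else 8 is discarded; M is fixed at 4.
L = M + 2  [with M=4]  = 6

6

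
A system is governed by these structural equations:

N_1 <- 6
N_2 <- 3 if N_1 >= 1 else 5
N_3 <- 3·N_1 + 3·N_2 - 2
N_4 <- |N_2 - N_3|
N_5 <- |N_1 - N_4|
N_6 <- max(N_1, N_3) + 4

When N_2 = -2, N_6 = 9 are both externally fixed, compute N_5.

Setting N_2 = -2, N_6 = 9 by intervention discards those variables' equations.
N_3 = 3·N_1 + 3·N_2 - 2  [with N_1=6, N_2=-2]  = 10
N_4 = |N_2 - N_3|  [with N_2=-2, N_3=10]  = 12
N_5 = |N_1 - N_4|  [with N_1=6, N_4=12]  = 6

6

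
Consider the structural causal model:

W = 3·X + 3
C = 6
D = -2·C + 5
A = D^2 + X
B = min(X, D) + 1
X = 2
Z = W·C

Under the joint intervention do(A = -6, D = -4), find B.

-3

The joint intervention fixes A = -6, D = -4, removing each variable's own equation.
B = min(X, D) + 1  [with X=2, D=-4]  = -3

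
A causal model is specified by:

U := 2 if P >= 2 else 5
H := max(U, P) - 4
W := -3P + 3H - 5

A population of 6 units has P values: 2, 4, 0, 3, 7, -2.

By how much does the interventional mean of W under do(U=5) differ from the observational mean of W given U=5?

do(U=5) breaks U's dependence on P. With U=5 fixed, W across the units is -8, -14, -2, -11, -17, 4, mean -8.
Observing U=5 restricts to units where U's equation naturally yields 5: P ∈ {0, -2}. In that subpopulation W = -2, 4, mean 1.
Difference = -8 − 1 = -9.

-9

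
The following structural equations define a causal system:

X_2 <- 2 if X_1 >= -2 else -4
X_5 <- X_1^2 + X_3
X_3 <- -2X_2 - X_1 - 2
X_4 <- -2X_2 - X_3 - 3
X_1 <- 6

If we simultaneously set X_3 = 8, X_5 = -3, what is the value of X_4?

-15

The joint intervention fixes X_3 = 8, X_5 = -3, removing each variable's own equation.
X_2 = 2 if X_1 >= -2 else -4  [with X_1=6]  = 2
X_4 = -2X_2 - X_3 - 3  [with X_2=2, X_3=8]  = -15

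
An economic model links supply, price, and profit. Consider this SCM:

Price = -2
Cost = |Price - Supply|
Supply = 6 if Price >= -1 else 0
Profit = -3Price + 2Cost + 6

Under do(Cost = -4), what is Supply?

0

Under do(Cost=-4), the mechanism Cost = |Price - Supply| is discarded; Cost is fixed at -4.
Since Supply is not a descendant of the intervened variable, it is unaffected.
Supply = 6 if Price >= -1 else 0  [with Price=-2]  = 0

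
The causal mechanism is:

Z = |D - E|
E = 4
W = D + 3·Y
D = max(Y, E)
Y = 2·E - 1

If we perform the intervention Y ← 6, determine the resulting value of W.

do(Y=6) replaces the equation Y = 2·E - 1 with the constant Y = 6.
D = max(Y, E)  [with Y=6, E=4]  = 6
W = D + 3·Y  [with D=6, Y=6]  = 24

24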